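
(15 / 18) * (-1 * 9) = -15 / 2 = -7.50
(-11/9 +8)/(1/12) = 244/3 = 81.33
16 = 16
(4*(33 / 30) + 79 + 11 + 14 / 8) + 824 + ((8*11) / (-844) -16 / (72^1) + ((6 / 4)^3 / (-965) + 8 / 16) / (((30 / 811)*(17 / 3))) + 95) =2535094624277 / 2492247600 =1017.19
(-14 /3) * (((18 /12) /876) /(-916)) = 7 /802416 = 0.00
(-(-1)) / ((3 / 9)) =3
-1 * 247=-247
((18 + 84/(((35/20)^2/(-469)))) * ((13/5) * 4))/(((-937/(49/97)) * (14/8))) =18703776/454445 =41.16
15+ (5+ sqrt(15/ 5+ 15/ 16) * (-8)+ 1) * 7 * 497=20889 - 20874 * sqrt(7)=-34338.41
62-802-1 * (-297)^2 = -88949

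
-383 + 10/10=-382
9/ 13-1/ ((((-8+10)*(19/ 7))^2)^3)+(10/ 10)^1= 66239071011/ 39142172992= 1.69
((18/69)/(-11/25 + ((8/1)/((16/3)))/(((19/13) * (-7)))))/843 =-13300/25212163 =-0.00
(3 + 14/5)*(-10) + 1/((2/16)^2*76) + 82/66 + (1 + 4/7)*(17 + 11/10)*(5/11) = -377339/8778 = -42.99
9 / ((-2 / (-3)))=27 / 2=13.50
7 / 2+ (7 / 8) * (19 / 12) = 4.89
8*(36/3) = 96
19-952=-933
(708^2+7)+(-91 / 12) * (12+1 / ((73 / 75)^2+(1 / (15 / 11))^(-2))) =501177.30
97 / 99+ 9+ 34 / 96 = 16369 / 1584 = 10.33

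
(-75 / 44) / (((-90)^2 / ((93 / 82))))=-31 / 129888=-0.00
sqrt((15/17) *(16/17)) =4 *sqrt(15)/17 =0.91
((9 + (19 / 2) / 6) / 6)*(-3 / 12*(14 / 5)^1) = -889 / 720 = -1.23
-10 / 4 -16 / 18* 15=-95 / 6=-15.83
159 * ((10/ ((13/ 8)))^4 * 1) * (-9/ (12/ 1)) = -4884480000/ 28561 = -171019.22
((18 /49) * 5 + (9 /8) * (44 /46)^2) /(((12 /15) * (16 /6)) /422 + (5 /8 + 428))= 1881035460 /281318357873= 0.01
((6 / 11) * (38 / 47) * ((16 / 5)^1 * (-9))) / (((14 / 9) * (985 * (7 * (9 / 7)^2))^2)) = -4256 / 67716853875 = -0.00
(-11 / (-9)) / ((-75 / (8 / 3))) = -88 / 2025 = -0.04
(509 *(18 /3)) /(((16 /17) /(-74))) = -960483 /4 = -240120.75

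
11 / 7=1.57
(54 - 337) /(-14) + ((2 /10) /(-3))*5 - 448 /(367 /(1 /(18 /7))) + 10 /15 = 928211 /46242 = 20.07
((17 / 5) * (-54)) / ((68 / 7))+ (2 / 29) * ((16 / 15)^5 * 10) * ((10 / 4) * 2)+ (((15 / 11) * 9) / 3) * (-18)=-1701010637 / 19379250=-87.77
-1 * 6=-6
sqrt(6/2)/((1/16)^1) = 16 * sqrt(3) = 27.71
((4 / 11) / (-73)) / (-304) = 1 / 61028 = 0.00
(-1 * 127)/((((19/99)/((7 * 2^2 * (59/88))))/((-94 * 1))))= 22186773/19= 1167724.89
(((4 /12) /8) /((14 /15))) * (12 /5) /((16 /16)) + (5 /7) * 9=183 /28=6.54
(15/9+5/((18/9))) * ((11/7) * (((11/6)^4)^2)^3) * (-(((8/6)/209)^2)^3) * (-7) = 1528977261210363657275/238051238694423861430738944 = 0.00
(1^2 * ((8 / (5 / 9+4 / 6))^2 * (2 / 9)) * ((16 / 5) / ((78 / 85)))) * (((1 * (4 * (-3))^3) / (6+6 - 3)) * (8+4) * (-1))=120324096 / 1573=76493.39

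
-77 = -77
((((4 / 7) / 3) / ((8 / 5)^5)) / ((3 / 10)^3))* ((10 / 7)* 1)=1953125 / 2032128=0.96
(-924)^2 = 853776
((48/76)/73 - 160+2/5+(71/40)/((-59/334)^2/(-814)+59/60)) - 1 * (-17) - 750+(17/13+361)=-63813059908523632/120748639369345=-528.48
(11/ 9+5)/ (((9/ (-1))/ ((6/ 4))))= -28/ 27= -1.04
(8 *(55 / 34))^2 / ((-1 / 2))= -96800 / 289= -334.95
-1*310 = -310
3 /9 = 0.33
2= 2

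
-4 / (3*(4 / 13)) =-13 / 3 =-4.33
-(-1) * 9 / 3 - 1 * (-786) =789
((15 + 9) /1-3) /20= 21 /20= 1.05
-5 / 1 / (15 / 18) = -6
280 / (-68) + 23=321 / 17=18.88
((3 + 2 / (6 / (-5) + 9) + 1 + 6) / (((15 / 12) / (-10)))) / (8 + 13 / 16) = -51200 / 5499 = -9.31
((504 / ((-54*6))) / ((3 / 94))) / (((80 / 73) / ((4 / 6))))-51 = -65327 / 810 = -80.65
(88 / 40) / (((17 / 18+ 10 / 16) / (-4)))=-3168 / 565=-5.61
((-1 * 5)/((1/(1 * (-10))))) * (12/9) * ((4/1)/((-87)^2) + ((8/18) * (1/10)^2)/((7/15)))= 106520/158949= 0.67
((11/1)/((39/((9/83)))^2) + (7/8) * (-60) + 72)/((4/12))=136216791/2328482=58.50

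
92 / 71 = 1.30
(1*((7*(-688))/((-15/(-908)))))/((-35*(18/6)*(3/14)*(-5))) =-8745856/3375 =-2591.36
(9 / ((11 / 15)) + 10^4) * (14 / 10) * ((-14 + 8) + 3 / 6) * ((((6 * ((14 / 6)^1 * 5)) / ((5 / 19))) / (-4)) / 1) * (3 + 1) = 20507137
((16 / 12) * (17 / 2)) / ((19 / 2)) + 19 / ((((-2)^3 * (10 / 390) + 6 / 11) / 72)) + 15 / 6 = 33482437 / 8322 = 4023.36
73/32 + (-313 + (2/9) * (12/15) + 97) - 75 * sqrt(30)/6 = -307499/1440 - 25 * sqrt(30)/2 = -282.01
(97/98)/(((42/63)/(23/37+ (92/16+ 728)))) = 31627917/29008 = 1090.32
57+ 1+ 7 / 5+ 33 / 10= 627 / 10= 62.70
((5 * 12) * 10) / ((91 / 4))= 2400 / 91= 26.37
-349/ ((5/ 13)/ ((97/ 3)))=-440089/ 15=-29339.27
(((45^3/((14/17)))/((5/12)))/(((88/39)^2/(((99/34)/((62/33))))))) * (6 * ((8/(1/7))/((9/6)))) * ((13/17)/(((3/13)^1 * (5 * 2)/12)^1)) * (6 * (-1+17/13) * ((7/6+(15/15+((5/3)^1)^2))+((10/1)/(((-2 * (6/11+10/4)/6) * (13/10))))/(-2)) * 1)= 40990595257170/35309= 1160910681.62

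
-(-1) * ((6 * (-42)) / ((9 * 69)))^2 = 784 / 4761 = 0.16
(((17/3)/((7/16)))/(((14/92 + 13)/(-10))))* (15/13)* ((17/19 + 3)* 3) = -27776640/209209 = -132.77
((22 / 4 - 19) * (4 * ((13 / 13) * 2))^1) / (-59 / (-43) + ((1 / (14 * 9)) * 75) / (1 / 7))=-27864 / 1429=-19.50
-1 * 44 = -44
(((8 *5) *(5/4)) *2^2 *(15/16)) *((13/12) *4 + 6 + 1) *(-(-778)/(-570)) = -165325/57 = -2900.44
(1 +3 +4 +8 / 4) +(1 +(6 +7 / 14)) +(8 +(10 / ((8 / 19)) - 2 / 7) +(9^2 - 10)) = 3359 / 28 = 119.96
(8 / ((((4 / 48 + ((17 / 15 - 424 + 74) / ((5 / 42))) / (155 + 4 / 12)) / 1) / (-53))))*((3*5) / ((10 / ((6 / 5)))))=53347680 / 1312891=40.63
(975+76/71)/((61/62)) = 4296662/4331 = 992.07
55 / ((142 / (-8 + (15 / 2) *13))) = 9845 / 284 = 34.67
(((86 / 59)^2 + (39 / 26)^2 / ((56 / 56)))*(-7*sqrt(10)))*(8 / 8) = -426391*sqrt(10) / 13924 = -96.84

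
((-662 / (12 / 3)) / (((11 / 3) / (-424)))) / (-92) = -208.02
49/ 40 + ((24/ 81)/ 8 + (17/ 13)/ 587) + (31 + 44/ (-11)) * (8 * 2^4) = 28492974293/ 8241480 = 3457.26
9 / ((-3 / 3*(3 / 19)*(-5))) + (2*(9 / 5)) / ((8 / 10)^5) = 22.39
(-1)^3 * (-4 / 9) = 4 / 9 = 0.44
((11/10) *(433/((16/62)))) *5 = 147653/16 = 9228.31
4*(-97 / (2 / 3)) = -582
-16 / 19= -0.84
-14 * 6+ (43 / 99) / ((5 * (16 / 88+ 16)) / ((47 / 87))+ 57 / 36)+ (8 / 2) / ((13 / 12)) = -2940789664 / 36620337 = -80.30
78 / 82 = 39 / 41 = 0.95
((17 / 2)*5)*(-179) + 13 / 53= -806369 / 106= -7607.25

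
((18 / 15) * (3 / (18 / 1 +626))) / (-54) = -1 / 9660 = -0.00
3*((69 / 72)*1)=23 / 8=2.88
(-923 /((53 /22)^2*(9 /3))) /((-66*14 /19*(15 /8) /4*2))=3086512 /2654505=1.16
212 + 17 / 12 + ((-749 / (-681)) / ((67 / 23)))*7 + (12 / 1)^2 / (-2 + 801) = 216.24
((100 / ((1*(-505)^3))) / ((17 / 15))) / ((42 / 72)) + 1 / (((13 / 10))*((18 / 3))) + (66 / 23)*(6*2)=3801148077289 / 109977419643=34.56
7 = 7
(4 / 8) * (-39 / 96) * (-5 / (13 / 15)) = 75 / 64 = 1.17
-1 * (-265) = 265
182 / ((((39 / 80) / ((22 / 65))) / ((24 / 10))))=19712 / 65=303.26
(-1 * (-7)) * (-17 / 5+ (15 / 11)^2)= -6524 / 605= -10.78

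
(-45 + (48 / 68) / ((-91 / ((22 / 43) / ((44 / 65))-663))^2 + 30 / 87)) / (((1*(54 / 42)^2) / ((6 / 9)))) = -2420410441246 / 139380852951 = -17.37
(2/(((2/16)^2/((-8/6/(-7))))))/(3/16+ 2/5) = 40960/987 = 41.50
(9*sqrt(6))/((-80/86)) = -387*sqrt(6)/40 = -23.70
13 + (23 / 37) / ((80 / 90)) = 4055 / 296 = 13.70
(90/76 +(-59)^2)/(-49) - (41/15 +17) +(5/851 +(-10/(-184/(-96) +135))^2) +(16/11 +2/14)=-62948159144728153/705778310545770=-89.19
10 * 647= 6470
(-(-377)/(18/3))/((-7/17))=-6409/42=-152.60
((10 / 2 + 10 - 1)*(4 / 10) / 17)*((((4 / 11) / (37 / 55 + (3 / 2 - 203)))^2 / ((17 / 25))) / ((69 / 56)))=12544000 / 9731452895421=0.00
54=54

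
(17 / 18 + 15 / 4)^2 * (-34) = -485537 / 648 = -749.29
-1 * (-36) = 36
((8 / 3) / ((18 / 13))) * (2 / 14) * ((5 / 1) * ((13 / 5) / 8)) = 169 / 378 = 0.45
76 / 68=19 / 17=1.12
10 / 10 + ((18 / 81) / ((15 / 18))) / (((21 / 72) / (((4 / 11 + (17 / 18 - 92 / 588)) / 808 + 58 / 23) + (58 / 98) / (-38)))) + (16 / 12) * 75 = 774054542983 / 7493800545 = 103.29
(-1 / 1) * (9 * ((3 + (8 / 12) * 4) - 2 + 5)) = -78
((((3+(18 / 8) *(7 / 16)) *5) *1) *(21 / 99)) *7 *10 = 104125 / 352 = 295.81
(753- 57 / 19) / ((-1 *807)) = -250 / 269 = -0.93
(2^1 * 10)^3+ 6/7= 56006/7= 8000.86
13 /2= 6.50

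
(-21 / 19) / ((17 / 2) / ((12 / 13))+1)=-72 / 665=-0.11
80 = 80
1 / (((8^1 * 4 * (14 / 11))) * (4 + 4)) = 0.00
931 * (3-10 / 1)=-6517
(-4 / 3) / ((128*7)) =-1 / 672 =-0.00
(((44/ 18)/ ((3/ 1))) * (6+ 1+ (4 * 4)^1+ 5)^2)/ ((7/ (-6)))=-4928/ 9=-547.56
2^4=16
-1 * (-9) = 9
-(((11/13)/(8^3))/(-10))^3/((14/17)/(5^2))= 22627/165130755112960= 0.00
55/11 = 5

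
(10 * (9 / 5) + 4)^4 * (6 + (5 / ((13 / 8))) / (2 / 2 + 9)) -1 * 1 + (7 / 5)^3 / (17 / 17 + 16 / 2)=21610105834 / 14625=1477614.07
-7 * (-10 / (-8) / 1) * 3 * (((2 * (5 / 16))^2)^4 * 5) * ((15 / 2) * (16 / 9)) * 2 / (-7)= 48828125 / 4194304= 11.64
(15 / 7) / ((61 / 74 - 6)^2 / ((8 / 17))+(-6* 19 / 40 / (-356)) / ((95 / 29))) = 1462092000 / 38841247417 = 0.04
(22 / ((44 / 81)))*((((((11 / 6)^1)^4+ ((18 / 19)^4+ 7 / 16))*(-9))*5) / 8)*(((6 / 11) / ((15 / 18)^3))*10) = -193000076757 / 7167655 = -26926.53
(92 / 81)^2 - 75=-483611 / 6561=-73.71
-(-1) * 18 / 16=9 / 8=1.12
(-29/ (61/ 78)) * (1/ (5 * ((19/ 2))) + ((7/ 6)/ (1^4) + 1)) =-470119/ 5795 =-81.12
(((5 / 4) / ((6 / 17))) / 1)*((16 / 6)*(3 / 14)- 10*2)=-1445 / 21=-68.81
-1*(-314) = 314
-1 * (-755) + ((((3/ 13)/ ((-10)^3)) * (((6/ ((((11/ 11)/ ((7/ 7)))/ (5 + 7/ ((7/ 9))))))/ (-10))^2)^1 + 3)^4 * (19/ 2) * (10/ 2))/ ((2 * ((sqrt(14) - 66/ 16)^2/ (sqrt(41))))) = 755 + 34650656895085793103473712 * sqrt(574)/ 20291684894561767578125 + 26053618915433825496361863 * sqrt(41)/ 4058336978912353515625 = 82773.50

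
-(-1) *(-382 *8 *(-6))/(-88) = -2292/11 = -208.36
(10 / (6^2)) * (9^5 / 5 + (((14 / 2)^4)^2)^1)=14441527 / 9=1604614.11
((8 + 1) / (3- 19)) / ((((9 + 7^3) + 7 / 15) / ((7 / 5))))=-189 / 84592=-0.00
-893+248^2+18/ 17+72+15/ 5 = 1031680/ 17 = 60687.06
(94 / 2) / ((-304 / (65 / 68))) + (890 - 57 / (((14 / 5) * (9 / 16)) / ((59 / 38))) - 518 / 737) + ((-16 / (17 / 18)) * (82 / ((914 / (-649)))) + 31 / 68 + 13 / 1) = 1832.82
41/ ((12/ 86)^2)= 75809/ 36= 2105.81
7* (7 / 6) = 8.17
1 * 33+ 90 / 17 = 651 / 17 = 38.29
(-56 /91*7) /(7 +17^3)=-7 /7995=-0.00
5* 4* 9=180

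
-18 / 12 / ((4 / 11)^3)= -3993 / 128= -31.20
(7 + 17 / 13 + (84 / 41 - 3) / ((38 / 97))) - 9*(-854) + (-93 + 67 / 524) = 40324497743 / 5306548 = 7599.01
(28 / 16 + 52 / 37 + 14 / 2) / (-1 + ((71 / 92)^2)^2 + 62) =26918465472 / 162630123269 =0.17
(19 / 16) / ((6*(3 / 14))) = 133 / 144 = 0.92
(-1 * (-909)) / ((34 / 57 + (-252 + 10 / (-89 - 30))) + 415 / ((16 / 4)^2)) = -98651952 / 24478495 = -4.03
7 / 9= 0.78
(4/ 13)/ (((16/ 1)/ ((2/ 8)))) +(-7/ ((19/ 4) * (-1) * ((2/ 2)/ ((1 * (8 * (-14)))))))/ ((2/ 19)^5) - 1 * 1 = -2656463471/ 208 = -12771459.00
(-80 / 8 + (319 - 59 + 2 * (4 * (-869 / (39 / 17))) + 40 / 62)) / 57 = -3360674 / 68913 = -48.77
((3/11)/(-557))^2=9/37540129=0.00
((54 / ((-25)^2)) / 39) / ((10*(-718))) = -9 / 29168750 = -0.00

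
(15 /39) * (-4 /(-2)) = 10 /13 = 0.77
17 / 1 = 17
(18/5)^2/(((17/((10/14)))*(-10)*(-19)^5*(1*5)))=162/36831972625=0.00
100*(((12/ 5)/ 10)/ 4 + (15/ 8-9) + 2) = -1013/ 2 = -506.50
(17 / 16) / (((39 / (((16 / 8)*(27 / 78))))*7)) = 51 / 18928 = 0.00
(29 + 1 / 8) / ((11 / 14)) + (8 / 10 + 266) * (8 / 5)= 510343 / 1100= 463.95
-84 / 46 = -42 / 23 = -1.83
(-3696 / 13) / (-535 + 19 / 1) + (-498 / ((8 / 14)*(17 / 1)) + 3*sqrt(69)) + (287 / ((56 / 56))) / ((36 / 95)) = 731.57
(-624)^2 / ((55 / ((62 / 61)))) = 24141312 / 3355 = 7195.62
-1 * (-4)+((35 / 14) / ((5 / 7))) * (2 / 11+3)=333 / 22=15.14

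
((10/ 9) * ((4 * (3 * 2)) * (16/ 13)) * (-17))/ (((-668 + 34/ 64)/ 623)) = 433807360/ 833001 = 520.78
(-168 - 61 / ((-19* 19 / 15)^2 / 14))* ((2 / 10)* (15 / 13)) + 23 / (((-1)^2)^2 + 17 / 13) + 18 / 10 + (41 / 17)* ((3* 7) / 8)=-72619624373 / 3456112920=-21.01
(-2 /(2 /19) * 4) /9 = -76 /9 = -8.44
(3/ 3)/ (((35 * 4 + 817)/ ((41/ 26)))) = 41/ 24882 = 0.00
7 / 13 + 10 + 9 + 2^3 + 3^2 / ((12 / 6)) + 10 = 1093 / 26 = 42.04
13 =13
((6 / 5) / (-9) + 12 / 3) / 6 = 29 / 45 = 0.64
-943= -943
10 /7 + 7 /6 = 109 /42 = 2.60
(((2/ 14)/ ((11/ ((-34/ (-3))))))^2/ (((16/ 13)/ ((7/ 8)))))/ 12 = 3757/ 2927232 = 0.00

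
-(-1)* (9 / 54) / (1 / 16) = 8 / 3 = 2.67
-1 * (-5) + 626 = 631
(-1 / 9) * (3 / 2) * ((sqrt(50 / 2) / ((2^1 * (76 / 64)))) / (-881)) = 20 / 50217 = 0.00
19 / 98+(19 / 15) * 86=160417 / 1470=109.13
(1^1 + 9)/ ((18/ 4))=20/ 9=2.22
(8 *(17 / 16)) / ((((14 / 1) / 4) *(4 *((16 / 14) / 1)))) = 17 / 32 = 0.53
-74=-74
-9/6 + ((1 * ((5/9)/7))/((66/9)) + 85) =19291/231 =83.51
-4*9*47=-1692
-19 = -19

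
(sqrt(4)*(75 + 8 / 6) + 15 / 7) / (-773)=-3251 / 16233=-0.20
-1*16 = -16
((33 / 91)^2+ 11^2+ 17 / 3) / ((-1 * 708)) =-3150047 / 17588844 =-0.18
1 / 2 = 0.50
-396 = -396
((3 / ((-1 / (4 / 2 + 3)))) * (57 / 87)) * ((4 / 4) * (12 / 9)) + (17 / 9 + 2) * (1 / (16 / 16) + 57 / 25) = -454 / 1305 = -0.35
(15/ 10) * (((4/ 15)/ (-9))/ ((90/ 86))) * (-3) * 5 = 86/ 135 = 0.64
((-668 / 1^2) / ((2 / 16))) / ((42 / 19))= -50768 / 21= -2417.52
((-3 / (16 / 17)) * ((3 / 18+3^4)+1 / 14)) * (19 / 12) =-275519 / 672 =-410.00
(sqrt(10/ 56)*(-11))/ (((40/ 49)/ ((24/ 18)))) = -77*sqrt(35)/ 60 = -7.59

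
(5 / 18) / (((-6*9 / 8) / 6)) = -20 / 81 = -0.25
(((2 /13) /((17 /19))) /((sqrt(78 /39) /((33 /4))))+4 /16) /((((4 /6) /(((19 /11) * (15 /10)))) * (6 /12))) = 171 /88+9747 * sqrt(2) /1768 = 9.74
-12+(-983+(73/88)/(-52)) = -4553193/4576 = -995.02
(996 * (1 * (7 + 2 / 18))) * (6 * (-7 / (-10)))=148736 / 5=29747.20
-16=-16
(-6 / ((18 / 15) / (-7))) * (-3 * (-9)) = 945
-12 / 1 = -12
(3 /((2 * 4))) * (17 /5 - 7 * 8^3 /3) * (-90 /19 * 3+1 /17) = 81679199 /12920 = 6321.92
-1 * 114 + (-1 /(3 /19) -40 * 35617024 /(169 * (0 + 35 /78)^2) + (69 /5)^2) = -153865286038 /3675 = -41868105.04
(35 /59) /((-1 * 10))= -7 /118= -0.06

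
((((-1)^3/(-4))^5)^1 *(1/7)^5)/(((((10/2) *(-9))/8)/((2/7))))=-1/338829120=-0.00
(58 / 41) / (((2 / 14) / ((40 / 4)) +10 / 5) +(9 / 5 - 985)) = -4060 / 2816003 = -0.00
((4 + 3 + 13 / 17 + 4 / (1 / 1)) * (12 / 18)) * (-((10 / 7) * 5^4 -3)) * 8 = -19932800 / 357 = -55834.17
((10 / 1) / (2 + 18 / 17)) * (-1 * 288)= -12240 / 13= -941.54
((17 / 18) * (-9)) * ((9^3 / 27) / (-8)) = 459 / 16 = 28.69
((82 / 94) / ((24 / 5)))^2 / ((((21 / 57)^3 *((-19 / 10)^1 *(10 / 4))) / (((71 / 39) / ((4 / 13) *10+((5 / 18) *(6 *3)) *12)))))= -5254355 / 1309283136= -0.00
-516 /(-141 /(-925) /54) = -8591400 /47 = -182795.74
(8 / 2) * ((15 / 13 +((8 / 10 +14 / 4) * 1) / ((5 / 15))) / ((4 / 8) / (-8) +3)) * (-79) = -4618656 / 3055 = -1511.84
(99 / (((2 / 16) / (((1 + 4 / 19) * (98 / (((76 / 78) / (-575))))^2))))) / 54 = 407301792397500 / 6859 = 59382095407.13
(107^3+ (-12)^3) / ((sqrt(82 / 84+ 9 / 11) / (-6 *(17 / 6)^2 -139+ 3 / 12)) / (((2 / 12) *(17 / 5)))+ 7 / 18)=906802599711600 *sqrt(382998) / 5480039062853+ 17256628955607432930 / 5480039062853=3251403.90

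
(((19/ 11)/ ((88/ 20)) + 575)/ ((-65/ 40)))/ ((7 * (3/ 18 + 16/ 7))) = -20.63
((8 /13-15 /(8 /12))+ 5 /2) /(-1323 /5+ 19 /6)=7560 /101959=0.07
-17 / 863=-0.02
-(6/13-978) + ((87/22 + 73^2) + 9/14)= 6311.14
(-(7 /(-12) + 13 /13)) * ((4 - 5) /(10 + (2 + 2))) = 5 /168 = 0.03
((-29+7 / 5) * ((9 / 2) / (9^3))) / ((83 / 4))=-0.01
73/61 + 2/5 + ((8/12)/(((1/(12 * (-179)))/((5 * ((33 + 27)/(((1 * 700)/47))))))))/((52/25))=-13865.99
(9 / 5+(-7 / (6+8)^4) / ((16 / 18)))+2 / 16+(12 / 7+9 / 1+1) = 2994051 / 219520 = 13.64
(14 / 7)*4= 8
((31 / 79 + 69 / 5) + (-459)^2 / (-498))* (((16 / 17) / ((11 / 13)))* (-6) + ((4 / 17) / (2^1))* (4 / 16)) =13324107293 / 4904636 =2716.64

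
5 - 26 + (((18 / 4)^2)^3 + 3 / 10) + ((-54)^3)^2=7934374265301 / 320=24794919579.07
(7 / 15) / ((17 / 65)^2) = 5915 / 867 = 6.82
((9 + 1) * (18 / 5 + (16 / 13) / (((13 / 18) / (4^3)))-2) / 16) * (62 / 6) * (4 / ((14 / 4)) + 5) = 15581437 / 3549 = 4390.37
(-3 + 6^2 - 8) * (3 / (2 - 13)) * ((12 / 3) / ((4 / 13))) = -975 / 11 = -88.64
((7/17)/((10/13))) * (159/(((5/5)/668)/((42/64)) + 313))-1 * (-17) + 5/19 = 62171809117/3545567770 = 17.54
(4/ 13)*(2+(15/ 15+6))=36/ 13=2.77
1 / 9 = 0.11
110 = 110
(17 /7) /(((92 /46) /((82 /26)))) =697 /182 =3.83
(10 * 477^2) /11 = 2275290 /11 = 206844.55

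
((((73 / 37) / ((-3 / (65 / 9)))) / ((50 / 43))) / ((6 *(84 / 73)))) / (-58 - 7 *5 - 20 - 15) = 2978911 / 644474880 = 0.00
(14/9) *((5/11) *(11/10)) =7/9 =0.78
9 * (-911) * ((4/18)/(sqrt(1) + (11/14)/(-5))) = -127540/59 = -2161.69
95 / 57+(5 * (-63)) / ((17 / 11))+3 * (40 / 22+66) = 728 / 561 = 1.30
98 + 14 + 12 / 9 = 340 / 3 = 113.33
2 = 2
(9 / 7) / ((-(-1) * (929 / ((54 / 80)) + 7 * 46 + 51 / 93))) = 7533 / 9953531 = 0.00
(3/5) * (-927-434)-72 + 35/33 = -146444/165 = -887.54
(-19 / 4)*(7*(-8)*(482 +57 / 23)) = 2964038 / 23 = 128871.22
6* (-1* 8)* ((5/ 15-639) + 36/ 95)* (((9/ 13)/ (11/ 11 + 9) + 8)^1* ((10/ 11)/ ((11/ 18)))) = 54957798144/ 149435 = 367770.59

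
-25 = -25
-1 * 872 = -872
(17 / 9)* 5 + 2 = 103 / 9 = 11.44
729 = 729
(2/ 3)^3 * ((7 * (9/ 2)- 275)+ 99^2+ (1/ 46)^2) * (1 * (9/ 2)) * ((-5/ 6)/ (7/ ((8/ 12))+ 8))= -101118355/ 176157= -574.02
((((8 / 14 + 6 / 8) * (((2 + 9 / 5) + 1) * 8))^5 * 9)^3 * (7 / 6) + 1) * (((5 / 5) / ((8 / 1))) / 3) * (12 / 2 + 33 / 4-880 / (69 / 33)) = -25072451423781265315959949798936778340052509965245528381 / 45700578150958007812500000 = -548624381533249352827347500000.00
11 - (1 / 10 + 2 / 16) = 431 / 40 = 10.78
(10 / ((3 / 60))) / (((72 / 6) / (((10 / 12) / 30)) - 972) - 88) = -50 / 157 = -0.32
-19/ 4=-4.75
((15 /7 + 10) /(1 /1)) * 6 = 72.86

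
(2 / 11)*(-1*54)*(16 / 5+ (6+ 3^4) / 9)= -6948 / 55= -126.33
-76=-76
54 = 54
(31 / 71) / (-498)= -31 / 35358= -0.00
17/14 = 1.21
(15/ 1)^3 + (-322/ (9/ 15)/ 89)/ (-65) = 11714947/ 3471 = 3375.09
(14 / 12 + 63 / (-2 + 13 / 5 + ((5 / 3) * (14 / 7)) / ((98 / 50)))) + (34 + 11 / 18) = 961247 / 15219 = 63.16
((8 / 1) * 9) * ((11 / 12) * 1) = 66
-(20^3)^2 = -64000000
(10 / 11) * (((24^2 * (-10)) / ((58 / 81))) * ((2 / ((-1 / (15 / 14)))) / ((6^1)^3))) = 162000 / 2233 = 72.55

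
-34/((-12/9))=51/2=25.50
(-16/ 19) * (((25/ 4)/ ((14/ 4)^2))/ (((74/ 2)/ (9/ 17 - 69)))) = 465600/ 585599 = 0.80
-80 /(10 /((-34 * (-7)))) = -1904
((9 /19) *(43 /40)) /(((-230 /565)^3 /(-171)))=5025610251 /3893440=1290.79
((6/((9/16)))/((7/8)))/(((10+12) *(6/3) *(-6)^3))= -8/6237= -0.00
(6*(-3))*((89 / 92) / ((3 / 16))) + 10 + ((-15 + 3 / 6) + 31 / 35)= -155339 / 1610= -96.48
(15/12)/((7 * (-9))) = -5/252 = -0.02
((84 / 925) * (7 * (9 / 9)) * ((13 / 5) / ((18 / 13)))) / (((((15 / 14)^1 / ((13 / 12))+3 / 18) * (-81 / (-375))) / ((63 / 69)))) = 4.37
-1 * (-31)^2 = -961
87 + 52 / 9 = 835 / 9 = 92.78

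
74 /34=37 /17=2.18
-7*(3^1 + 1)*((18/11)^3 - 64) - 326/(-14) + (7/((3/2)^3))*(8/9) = 3836270651/2264031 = 1694.44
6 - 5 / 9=49 / 9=5.44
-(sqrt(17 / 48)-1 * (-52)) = -52-sqrt(51) / 12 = -52.60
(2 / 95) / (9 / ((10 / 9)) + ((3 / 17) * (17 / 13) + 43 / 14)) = 91 / 49286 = 0.00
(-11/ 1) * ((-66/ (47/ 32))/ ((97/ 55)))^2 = -148424601600/ 20784481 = -7141.13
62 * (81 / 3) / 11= 1674 / 11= 152.18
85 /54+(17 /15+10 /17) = 15127 /4590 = 3.30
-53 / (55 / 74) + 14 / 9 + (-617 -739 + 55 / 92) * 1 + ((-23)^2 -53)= -43224551 / 45540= -949.16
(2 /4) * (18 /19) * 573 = 5157 /19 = 271.42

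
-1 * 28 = -28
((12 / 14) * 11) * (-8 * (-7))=528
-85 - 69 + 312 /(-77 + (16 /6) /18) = -327974 /2075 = -158.06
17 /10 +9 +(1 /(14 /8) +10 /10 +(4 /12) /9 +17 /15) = 13.44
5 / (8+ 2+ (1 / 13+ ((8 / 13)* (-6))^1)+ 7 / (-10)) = 650 / 739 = 0.88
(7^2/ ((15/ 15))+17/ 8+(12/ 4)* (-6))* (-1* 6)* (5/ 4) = -3975/ 16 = -248.44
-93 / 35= -2.66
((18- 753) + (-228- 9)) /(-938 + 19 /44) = 1.04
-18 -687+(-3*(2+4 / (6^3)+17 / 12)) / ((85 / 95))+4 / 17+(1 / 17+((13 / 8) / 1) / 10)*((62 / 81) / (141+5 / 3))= -716.28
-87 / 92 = -0.95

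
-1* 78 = -78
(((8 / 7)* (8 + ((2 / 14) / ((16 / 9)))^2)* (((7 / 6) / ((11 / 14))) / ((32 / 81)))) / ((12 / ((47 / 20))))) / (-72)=-4720351 / 50462720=-0.09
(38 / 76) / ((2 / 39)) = 39 / 4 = 9.75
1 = 1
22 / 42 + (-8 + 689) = 14312 / 21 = 681.52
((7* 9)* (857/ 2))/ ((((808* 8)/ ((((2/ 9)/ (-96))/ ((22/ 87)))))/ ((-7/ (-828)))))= -0.00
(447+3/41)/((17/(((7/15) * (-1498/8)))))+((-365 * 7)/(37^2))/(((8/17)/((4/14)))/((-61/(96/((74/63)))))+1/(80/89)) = -397832157907219/173246324182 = -2296.34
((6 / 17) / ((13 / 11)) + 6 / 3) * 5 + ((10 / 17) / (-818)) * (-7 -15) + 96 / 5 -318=-129839716 / 451945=-287.29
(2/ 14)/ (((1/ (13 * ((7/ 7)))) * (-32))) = -13/ 224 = -0.06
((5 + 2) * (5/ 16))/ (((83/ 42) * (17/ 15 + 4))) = 1575/ 7304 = 0.22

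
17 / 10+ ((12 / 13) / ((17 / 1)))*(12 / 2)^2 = 3.65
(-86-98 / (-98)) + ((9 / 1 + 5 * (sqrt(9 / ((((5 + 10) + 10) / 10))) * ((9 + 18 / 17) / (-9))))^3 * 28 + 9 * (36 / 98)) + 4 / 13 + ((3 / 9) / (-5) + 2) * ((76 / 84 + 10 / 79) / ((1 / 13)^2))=69148420963484 / 654450615-163936332 * sqrt(10) / 4913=140.27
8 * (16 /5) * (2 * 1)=256 /5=51.20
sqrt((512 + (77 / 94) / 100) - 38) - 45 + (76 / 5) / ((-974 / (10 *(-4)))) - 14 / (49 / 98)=-35247 / 487 + sqrt(418833638) / 940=-50.60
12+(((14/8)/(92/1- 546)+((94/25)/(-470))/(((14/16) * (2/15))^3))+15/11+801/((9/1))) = 666826949/6851768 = 97.32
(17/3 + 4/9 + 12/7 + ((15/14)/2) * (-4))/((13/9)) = 358/91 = 3.93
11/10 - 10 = -89/10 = -8.90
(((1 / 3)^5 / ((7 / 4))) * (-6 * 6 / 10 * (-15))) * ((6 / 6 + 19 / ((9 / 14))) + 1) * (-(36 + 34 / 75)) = -6211648 / 42525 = -146.07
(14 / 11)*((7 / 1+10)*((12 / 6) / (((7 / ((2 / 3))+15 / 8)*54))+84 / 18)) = 2970716 / 29403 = 101.03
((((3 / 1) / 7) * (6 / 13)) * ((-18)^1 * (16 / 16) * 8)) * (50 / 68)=-32400 / 1547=-20.94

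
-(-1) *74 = 74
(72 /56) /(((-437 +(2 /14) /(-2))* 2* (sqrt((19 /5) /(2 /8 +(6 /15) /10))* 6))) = -3* sqrt(2755) /2325220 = -0.00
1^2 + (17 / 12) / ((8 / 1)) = 113 / 96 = 1.18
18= 18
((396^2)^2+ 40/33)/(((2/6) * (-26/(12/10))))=-3404943395.61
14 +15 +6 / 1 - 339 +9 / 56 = -17015 / 56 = -303.84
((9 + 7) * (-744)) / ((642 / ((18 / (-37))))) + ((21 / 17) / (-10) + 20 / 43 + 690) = 20239740443 / 28940290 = 699.36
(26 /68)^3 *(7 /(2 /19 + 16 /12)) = 876603 /3222928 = 0.27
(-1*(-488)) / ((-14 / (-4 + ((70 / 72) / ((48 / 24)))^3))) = 88457137 / 653184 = 135.42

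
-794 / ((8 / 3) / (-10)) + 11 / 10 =2978.60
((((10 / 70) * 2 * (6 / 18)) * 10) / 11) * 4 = 80 / 231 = 0.35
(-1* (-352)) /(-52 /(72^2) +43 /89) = 3691008 /4961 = 744.00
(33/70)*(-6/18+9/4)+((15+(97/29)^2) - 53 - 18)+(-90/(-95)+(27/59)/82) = -464904087327/10822896280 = -42.96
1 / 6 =0.17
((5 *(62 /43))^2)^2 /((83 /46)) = 424819660000 /283760483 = 1497.11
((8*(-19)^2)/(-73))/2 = -1444/73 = -19.78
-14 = -14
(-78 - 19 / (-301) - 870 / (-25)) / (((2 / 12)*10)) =-194763 / 7525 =-25.88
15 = 15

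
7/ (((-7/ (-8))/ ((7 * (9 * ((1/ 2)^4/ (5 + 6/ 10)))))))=45/ 8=5.62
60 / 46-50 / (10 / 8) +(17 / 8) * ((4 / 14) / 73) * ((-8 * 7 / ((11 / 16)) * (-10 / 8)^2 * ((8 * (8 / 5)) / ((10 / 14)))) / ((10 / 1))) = -3748518 / 92345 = -40.59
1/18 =0.06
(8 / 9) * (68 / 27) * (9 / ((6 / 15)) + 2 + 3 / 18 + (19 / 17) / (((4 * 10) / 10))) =40712 / 729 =55.85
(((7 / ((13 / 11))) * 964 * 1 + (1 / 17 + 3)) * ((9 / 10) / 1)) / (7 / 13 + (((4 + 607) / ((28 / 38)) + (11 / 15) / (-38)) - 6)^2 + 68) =4522489671420 / 596111405366471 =0.01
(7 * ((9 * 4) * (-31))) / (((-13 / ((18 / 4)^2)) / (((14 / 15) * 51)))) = 37649934 / 65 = 579229.75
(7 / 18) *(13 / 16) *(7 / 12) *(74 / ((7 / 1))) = 3367 / 1728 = 1.95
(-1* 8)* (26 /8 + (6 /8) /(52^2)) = -35155 /1352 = -26.00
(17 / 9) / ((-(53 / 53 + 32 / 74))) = -629 / 477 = -1.32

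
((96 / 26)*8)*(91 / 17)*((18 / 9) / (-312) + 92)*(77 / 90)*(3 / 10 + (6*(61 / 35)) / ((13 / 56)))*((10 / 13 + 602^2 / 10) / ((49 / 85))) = 389719098749728 / 10985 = 35477387232.57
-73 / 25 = -2.92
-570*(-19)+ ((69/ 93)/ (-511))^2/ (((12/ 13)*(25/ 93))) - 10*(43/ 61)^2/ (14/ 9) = 32610953911725817/ 3012056847100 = 10826.81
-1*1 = -1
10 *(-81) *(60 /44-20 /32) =-26325 /44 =-598.30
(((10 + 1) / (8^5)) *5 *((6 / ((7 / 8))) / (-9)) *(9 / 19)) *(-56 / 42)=55 / 68096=0.00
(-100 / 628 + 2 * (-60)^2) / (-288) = -1130375 / 45216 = -25.00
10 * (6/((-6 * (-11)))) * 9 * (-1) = -90/11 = -8.18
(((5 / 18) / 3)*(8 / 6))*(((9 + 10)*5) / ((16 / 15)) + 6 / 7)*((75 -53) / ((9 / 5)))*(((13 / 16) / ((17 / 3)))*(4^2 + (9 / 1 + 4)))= 38670775 / 68544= 564.17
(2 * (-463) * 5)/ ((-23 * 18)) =2315/ 207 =11.18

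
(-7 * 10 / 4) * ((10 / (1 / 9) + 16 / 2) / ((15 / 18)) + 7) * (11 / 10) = -47971 / 20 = -2398.55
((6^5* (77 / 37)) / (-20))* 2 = -299376 / 185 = -1618.25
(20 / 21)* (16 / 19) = 320 / 399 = 0.80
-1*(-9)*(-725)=-6525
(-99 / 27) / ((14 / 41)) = -451 / 42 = -10.74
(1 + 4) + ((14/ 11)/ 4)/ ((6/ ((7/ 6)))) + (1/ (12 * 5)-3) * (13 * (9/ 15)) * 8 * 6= -22015583/ 19800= -1111.90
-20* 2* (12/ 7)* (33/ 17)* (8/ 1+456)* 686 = -42369204.71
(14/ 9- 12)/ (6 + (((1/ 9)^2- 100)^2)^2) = -449599086/ 4302546987907927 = -0.00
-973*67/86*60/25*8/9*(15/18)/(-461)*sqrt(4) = 1043056/178407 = 5.85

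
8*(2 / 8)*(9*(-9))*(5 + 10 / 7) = -7290 / 7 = -1041.43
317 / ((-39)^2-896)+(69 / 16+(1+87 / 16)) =28143 / 2500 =11.26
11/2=5.50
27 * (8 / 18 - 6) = -150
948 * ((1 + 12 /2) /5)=6636 /5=1327.20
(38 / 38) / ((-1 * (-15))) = 0.07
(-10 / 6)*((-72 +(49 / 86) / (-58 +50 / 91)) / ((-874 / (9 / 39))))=-0.03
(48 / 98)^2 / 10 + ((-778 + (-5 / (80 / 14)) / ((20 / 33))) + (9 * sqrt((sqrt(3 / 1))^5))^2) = -59884379 / 76832 + 729 * sqrt(3) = 483.25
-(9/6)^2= -2.25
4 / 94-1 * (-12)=566 / 47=12.04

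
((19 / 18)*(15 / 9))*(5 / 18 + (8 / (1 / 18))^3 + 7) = 5106045085 / 972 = 5253132.80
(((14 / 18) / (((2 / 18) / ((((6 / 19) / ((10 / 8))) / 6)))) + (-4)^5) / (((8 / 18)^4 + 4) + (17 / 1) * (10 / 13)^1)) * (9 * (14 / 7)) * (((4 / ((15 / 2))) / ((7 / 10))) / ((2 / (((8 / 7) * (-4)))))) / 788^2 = 0.00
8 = 8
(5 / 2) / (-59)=-5 / 118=-0.04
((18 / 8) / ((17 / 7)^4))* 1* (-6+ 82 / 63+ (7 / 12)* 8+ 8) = 86093 / 167042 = 0.52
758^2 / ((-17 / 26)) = -14938664 / 17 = -878744.94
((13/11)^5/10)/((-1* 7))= -371293/11273570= -0.03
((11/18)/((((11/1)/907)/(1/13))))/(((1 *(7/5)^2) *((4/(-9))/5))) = -113375/5096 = -22.25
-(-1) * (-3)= -3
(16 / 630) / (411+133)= 1 / 21420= 0.00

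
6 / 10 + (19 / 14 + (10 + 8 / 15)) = 2623 / 210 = 12.49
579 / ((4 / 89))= 51531 / 4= 12882.75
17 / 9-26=-217 / 9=-24.11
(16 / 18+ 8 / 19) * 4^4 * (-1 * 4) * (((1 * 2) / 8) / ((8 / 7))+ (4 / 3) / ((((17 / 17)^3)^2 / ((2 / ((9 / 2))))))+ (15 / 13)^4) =-457040718848 / 131866137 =-3465.94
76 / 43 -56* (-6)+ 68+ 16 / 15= 262408 / 645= 406.83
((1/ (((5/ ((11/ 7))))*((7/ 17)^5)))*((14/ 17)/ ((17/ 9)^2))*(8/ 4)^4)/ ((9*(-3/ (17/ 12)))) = -432344/ 84035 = -5.14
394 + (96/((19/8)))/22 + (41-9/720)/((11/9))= 7179109/16720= 429.37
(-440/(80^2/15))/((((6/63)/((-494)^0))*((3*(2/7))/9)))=-113.70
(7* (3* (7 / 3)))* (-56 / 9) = -2744 / 9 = -304.89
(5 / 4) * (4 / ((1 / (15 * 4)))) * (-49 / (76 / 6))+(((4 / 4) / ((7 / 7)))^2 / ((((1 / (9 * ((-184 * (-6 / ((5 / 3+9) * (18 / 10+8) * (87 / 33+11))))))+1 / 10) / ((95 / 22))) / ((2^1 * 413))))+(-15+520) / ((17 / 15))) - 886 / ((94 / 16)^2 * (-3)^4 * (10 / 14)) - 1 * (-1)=66974211577912796 / 4805865641385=13935.93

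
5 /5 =1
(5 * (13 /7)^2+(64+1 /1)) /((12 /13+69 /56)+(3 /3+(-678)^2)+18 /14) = 83824 /468514459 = 0.00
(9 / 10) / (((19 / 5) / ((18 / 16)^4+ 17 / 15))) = 0.65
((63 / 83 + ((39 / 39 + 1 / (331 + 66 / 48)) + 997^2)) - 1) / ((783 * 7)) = 73124990818 / 403213419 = 181.36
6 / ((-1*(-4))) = 3 / 2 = 1.50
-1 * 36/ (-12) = 3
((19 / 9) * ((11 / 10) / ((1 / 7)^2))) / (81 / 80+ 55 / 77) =573496 / 8703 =65.90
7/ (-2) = -7/ 2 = -3.50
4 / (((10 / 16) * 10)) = 16 / 25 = 0.64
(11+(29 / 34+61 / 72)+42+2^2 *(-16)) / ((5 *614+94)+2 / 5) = -56915 / 19366128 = -0.00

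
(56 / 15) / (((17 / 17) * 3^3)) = 56 / 405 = 0.14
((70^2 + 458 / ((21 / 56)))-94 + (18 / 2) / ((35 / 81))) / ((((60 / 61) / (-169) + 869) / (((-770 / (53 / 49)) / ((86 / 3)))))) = -172.84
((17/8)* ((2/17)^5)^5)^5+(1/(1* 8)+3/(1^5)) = 112670591441686379805213585203729684120423382948235964442502020236857789654979836641313384672664489065596010556849511393081352105380300723399978680217/36054589261339641537668347265193498918535482543435508621600646475794492689593547725220283095252636500990723378191840322716043211432013971970342476808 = 3.12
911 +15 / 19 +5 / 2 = 34743 / 38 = 914.29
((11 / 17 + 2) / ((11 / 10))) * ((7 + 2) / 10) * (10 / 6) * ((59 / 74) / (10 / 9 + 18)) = 358425 / 2380136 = 0.15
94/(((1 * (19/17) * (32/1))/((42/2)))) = 16779/304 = 55.19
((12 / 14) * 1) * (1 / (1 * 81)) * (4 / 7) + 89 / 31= 117995 / 41013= 2.88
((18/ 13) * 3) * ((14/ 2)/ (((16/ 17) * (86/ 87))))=279531/ 8944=31.25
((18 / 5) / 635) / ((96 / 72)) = 27 / 6350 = 0.00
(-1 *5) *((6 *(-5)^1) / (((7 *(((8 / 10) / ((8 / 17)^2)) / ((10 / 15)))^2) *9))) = 1280000 / 15785469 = 0.08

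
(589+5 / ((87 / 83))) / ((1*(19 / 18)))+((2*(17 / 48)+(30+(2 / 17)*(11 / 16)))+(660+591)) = 207307627 / 112404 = 1844.31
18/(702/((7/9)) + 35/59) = 7434/373007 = 0.02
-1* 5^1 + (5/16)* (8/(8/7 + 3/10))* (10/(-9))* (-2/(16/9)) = -1145/404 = -2.83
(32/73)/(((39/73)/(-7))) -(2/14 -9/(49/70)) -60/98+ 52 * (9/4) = 235738/1911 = 123.36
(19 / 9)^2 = 361 / 81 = 4.46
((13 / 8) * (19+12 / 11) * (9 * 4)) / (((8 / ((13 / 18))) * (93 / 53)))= 60.47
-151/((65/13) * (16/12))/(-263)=0.09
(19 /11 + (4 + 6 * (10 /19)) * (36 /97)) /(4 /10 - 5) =-444365 /466279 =-0.95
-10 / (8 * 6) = -5 / 24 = -0.21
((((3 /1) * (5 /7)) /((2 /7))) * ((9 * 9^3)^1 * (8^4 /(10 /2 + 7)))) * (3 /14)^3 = 56687040 /343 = 165268.34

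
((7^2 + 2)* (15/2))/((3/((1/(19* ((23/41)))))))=11.96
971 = 971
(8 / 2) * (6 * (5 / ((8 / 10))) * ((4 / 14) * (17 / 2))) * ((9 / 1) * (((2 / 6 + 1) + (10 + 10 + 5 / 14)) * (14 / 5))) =1393830 / 7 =199118.57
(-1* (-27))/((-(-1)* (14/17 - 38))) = -459/632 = -0.73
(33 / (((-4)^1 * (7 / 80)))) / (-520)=33 / 182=0.18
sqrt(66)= 8.12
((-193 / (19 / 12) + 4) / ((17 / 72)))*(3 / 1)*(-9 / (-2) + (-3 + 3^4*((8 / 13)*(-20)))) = 6261131520 / 4199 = 1491100.62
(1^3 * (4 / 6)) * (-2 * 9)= -12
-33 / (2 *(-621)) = 11 / 414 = 0.03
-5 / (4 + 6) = -1 / 2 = -0.50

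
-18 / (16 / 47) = -52.88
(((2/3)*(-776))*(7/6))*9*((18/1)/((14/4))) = -27936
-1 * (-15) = 15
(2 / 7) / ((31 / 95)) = 190 / 217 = 0.88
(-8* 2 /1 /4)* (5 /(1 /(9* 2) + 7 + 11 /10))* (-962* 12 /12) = 865800 /367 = 2359.13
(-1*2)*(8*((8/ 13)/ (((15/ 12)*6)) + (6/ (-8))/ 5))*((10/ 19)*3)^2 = 12720/ 4693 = 2.71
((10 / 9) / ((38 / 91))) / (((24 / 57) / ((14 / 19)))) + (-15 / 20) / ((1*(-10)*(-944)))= 30065887 / 6456960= 4.66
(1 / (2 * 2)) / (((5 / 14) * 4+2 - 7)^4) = 2401 / 1562500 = 0.00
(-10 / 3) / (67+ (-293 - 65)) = 10 / 873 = 0.01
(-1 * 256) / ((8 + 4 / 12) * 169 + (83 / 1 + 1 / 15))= -0.17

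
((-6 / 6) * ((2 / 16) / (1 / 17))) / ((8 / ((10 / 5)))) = -17 / 32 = -0.53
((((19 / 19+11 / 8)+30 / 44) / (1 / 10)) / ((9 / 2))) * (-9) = -1345 / 22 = -61.14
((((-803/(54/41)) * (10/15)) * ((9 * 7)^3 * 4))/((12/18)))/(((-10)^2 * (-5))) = 304899903/250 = 1219599.61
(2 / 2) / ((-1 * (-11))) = 1 / 11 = 0.09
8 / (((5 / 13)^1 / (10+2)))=1248 / 5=249.60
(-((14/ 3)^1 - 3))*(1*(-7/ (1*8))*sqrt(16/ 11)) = 35*sqrt(11)/ 66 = 1.76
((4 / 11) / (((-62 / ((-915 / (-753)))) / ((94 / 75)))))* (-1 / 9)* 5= 0.00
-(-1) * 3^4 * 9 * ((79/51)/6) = 6399/34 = 188.21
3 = 3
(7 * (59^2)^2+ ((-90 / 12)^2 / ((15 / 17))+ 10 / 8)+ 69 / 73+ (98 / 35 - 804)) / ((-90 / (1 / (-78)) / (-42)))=-216717122909 / 427050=-507474.82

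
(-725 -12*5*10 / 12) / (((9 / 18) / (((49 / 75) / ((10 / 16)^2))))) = -194432 / 75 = -2592.43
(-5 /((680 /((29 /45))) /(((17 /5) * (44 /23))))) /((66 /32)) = -232 /15525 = -0.01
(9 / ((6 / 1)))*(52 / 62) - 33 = -984 / 31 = -31.74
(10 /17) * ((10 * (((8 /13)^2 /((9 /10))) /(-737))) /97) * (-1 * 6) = 128000 /616163691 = 0.00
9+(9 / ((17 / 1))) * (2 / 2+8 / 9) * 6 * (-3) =-9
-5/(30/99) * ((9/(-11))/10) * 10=27/2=13.50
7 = 7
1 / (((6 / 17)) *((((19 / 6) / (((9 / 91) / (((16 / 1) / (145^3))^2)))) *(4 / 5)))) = 7109997508828125 / 1770496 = 4015822407.30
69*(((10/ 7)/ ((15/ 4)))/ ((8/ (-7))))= -23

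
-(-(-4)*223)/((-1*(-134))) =-446/67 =-6.66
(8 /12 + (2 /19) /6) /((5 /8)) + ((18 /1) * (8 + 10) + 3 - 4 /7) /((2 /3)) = 652681 /1330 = 490.74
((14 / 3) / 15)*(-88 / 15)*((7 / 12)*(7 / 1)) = -15092 / 2025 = -7.45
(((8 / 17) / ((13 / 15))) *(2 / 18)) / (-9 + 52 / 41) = -1640 / 210171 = -0.01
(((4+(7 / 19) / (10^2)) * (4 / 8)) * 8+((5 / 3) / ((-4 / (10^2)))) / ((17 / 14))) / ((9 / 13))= -5762809 / 218025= -26.43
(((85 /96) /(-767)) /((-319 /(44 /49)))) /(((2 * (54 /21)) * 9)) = 85 /1210730976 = 0.00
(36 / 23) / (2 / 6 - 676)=-108 / 46621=-0.00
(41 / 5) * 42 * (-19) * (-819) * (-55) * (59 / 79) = -17390631258 / 79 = -220134572.89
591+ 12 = 603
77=77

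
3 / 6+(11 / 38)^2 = 843 / 1444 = 0.58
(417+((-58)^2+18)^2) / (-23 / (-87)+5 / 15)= 995135667 / 52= 19137224.37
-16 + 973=957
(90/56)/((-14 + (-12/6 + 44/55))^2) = 1125/161728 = 0.01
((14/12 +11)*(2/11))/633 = 0.00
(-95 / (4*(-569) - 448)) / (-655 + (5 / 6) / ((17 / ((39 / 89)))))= -28747 / 539887266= -0.00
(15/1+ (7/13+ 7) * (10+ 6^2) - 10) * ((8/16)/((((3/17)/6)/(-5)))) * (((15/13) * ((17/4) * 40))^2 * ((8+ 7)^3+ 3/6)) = -8531759413068750/2197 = -3883367962252.50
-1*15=-15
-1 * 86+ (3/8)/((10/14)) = -3419/40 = -85.48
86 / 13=6.62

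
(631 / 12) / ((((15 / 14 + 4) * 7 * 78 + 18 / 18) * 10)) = 631 / 332400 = 0.00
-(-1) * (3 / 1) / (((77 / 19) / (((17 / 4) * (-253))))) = -22287 / 28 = -795.96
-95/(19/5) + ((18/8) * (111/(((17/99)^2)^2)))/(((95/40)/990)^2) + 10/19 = 1504861870064650365/30151081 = 49910710334.55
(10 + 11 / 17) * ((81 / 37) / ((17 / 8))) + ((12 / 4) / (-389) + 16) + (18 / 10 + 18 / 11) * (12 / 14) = 6841891649 / 228776735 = 29.91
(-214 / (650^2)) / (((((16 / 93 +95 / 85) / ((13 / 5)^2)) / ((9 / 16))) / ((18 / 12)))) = -0.00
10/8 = 5/4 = 1.25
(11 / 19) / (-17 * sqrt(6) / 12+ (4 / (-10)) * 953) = -0.00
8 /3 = 2.67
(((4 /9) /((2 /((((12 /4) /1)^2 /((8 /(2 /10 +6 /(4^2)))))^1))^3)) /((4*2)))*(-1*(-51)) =0.10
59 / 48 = 1.23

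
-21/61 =-0.34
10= 10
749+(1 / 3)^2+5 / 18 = 13489 / 18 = 749.39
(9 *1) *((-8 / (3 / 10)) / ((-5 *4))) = 12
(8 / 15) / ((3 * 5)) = 8 / 225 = 0.04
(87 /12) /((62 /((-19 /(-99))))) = 551 /24552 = 0.02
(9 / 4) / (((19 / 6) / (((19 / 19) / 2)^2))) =0.18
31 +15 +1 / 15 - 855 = -12134 / 15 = -808.93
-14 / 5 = -2.80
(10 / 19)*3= 30 / 19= 1.58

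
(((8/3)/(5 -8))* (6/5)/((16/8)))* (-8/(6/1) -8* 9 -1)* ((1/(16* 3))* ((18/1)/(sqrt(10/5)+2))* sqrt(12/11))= -223* sqrt(66)/165+446* sqrt(33)/165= 4.55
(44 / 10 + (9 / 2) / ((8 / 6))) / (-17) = -311 / 680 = -0.46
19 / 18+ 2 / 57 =373 / 342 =1.09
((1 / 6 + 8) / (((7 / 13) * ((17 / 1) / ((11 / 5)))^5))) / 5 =14655641 / 133111593750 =0.00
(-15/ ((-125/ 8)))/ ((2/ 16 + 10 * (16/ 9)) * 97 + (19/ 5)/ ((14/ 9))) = 12096/ 21911555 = 0.00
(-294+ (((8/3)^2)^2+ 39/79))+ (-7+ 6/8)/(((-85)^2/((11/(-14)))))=-25158977203/103561416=-242.94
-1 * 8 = -8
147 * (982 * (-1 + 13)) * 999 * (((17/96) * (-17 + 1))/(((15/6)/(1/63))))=-155654856/5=-31130971.20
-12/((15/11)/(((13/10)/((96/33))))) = -1573/400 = -3.93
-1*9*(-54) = 486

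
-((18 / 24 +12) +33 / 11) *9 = -567 / 4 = -141.75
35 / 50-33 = -323 / 10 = -32.30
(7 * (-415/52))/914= -2905/47528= -0.06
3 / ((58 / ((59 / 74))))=177 / 4292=0.04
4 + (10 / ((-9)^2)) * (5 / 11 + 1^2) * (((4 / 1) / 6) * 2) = 11332 / 2673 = 4.24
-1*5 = -5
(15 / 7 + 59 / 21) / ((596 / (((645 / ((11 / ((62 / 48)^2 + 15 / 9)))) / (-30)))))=-1073839 / 19825344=-0.05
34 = 34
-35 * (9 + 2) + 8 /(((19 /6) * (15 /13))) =-36367 /95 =-382.81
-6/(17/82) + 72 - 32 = 188/17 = 11.06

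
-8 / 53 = -0.15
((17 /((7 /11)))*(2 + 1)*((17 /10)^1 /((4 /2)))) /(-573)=-3179 /26740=-0.12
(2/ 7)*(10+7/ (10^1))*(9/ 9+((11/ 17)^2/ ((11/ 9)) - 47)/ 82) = 546449/ 414715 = 1.32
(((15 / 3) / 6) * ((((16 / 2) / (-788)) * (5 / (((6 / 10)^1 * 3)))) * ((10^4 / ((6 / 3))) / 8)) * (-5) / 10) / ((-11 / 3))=-78125 / 39006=-2.00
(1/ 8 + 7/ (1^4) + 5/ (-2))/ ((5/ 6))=111/ 20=5.55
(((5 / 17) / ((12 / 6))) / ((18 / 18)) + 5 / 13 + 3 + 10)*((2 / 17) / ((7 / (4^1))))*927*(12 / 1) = 266130576 / 26299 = 10119.42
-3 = -3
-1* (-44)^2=-1936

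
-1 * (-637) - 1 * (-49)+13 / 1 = 699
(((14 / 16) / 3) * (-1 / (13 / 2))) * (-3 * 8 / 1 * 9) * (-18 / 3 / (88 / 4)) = -378 / 143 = -2.64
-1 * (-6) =6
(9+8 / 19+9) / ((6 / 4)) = 700 / 57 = 12.28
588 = 588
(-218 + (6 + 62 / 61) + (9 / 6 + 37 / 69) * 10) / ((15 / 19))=-3048835 / 12627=-241.45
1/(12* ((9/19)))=19/108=0.18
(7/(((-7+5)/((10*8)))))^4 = 6146560000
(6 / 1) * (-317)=-1902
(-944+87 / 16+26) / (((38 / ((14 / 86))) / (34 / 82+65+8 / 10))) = -693678909 / 2679760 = -258.86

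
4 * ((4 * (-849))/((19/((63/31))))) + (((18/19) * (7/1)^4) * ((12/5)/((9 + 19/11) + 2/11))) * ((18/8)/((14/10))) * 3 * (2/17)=-117062631/100130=-1169.11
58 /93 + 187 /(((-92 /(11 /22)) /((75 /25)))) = -41501 /17112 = -2.43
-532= -532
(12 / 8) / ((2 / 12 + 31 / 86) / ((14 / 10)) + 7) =2709 / 13322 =0.20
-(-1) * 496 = 496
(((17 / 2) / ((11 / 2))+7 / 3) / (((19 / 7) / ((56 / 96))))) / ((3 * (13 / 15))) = 7840 / 24453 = 0.32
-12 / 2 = -6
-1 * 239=-239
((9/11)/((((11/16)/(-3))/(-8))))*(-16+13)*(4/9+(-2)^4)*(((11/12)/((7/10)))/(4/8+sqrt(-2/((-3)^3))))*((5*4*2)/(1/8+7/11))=-2455142400/8911+545587200*sqrt(6)/8911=-125545.07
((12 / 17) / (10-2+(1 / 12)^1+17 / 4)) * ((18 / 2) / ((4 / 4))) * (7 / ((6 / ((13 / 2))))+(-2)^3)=-135 / 629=-0.21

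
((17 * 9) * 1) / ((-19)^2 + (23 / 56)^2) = 28224 / 66625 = 0.42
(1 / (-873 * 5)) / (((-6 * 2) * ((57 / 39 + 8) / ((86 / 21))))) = 559 / 67648770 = 0.00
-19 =-19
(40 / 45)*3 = 2.67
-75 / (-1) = 75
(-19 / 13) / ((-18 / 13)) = 19 / 18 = 1.06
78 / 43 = 1.81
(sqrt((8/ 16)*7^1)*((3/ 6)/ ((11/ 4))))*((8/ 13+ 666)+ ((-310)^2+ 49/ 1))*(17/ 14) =21396251*sqrt(14)/ 2002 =39988.73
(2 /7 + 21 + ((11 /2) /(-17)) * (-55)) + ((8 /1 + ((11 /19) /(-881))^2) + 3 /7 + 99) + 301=29842635274145 /66686200798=447.51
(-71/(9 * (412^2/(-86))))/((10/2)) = 3053/3819240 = 0.00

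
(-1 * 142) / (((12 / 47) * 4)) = -3337 / 24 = -139.04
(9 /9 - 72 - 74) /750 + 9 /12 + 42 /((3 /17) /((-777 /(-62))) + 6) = 1497499 /198600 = 7.54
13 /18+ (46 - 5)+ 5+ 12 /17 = 47.43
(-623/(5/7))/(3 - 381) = 2.31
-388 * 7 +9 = -2707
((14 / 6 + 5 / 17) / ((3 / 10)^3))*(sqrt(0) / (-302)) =0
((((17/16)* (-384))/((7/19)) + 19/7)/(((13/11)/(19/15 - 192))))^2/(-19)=-3117191657918371/1863225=-1673008712.27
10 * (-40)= -400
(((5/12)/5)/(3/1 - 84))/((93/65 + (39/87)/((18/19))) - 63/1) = 1885/111941406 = 0.00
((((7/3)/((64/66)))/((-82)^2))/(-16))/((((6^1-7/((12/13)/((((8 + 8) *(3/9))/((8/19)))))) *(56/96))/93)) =27621/697574656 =0.00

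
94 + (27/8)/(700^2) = 368480027/3920000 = 94.00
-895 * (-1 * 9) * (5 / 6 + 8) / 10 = 28461 / 4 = 7115.25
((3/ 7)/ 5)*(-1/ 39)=-1/ 455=-0.00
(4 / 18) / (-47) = -2 / 423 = -0.00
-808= -808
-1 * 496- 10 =-506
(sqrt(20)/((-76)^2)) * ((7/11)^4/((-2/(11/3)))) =-2401 * sqrt(5)/23063568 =-0.00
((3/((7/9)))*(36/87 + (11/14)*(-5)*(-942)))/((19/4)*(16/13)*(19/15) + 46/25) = 19778735925/12808894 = 1544.14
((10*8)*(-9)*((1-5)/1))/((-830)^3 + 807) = -2880/571786193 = -0.00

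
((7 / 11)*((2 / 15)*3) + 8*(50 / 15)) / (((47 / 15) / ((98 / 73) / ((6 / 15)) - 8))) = -39.90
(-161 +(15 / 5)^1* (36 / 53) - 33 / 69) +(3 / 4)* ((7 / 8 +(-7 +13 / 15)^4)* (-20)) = -704306063717 / 32913000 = -21399.02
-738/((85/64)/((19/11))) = -897408/935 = -959.79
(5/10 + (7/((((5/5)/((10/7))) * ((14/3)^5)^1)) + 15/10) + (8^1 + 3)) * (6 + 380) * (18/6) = 2024804109/134456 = 15059.23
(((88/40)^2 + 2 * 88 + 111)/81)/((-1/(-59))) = 143488/675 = 212.57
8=8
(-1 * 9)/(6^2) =-1/4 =-0.25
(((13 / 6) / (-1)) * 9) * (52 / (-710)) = 507 / 355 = 1.43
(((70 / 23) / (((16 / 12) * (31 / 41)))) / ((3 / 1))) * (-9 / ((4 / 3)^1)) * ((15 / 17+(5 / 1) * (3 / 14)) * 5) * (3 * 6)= -3736125 / 3128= -1194.41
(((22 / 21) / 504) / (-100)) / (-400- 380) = 11 / 412776000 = 0.00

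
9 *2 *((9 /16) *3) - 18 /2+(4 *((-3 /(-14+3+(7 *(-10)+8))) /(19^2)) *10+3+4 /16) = 24.63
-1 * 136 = -136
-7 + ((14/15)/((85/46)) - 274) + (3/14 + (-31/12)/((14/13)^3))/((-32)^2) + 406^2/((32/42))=216066.75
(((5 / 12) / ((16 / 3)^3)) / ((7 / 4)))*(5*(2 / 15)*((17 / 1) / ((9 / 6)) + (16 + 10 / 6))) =435 / 14336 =0.03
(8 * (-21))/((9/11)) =-616/3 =-205.33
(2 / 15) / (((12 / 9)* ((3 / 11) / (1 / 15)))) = 11 / 450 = 0.02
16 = 16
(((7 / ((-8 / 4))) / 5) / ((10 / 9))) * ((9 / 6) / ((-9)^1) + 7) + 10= 1139 / 200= 5.70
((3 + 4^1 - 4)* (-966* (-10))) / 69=420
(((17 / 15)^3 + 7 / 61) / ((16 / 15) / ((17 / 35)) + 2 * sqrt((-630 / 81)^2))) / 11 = 2748203 / 341706750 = 0.01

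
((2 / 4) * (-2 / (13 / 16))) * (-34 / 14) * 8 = 2176 / 91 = 23.91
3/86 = 0.03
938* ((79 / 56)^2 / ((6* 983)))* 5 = 2090735 / 1321152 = 1.58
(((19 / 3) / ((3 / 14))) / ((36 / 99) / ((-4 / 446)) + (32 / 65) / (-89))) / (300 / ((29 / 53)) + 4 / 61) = -0.00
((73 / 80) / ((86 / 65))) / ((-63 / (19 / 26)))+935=162105173 / 173376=934.99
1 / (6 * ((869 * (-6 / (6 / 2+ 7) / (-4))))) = 10 / 7821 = 0.00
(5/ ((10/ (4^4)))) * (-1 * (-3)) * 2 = 768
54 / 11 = 4.91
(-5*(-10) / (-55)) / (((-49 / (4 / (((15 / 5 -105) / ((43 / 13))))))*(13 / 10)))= -8600 / 4645641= -0.00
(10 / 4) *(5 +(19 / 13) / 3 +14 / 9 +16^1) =6740 / 117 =57.61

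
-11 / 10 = -1.10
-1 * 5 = -5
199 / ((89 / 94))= 18706 / 89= 210.18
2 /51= 0.04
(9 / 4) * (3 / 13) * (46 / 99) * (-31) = -2139 / 286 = -7.48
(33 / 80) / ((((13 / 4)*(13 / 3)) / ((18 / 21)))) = 297 / 11830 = 0.03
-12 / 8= -3 / 2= -1.50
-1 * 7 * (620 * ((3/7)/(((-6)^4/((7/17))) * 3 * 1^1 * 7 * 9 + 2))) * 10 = -9300/297433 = -0.03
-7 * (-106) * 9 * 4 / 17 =26712 / 17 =1571.29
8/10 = 4/5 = 0.80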